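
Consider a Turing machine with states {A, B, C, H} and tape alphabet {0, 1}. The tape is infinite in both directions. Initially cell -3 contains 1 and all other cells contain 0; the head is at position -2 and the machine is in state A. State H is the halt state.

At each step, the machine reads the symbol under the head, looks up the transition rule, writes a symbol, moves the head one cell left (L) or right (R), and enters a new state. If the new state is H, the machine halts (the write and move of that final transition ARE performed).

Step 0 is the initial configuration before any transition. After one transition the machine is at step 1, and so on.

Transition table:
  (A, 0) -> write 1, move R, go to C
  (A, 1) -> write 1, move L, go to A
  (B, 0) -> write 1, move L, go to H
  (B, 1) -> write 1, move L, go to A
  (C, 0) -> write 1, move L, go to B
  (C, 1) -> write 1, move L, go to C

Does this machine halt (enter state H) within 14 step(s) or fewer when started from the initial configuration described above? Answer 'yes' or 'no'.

Answer: yes

Derivation:
Step 1: in state A at pos -2, read 0 -> (A,0)->write 1,move R,goto C. Now: state=C, head=-1, tape[-4..0]=01100 (head:    ^)
Step 2: in state C at pos -1, read 0 -> (C,0)->write 1,move L,goto B. Now: state=B, head=-2, tape[-4..0]=01110 (head:   ^)
Step 3: in state B at pos -2, read 1 -> (B,1)->write 1,move L,goto A. Now: state=A, head=-3, tape[-4..0]=01110 (head:  ^)
Step 4: in state A at pos -3, read 1 -> (A,1)->write 1,move L,goto A. Now: state=A, head=-4, tape[-5..0]=001110 (head:  ^)
Step 5: in state A at pos -4, read 0 -> (A,0)->write 1,move R,goto C. Now: state=C, head=-3, tape[-5..0]=011110 (head:   ^)
Step 6: in state C at pos -3, read 1 -> (C,1)->write 1,move L,goto C. Now: state=C, head=-4, tape[-5..0]=011110 (head:  ^)
Step 7: in state C at pos -4, read 1 -> (C,1)->write 1,move L,goto C. Now: state=C, head=-5, tape[-6..0]=0011110 (head:  ^)
Step 8: in state C at pos -5, read 0 -> (C,0)->write 1,move L,goto B. Now: state=B, head=-6, tape[-7..0]=00111110 (head:  ^)
Step 9: in state B at pos -6, read 0 -> (B,0)->write 1,move L,goto H. Now: state=H, head=-7, tape[-8..0]=001111110 (head:  ^)
State H reached at step 9; 9 <= 14 -> yes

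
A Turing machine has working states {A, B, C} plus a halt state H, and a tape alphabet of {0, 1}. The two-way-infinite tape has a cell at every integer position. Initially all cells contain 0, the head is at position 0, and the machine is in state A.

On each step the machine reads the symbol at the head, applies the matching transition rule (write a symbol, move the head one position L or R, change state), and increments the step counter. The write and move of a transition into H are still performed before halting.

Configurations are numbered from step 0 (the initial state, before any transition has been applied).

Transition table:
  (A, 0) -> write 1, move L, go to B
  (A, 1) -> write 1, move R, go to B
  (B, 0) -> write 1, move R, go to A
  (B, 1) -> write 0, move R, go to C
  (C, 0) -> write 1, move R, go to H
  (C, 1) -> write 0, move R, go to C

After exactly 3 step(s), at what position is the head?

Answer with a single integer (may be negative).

Answer: 1

Derivation:
Step 1: in state A at pos 0, read 0 -> (A,0)->write 1,move L,goto B. Now: state=B, head=-1, tape[-2..1]=0010 (head:  ^)
Step 2: in state B at pos -1, read 0 -> (B,0)->write 1,move R,goto A. Now: state=A, head=0, tape[-2..1]=0110 (head:   ^)
Step 3: in state A at pos 0, read 1 -> (A,1)->write 1,move R,goto B. Now: state=B, head=1, tape[-2..2]=01100 (head:    ^)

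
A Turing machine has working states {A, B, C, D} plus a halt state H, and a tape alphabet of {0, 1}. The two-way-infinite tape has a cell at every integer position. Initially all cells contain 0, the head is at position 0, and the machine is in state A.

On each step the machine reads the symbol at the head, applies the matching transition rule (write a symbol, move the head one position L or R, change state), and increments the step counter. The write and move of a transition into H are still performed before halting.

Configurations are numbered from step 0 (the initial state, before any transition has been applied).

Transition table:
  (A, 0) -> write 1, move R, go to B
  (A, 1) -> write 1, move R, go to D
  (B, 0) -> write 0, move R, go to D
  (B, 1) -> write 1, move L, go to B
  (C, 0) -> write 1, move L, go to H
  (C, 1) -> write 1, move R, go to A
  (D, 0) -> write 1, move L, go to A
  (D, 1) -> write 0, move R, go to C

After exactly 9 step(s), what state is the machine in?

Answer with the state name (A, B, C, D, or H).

Answer: C

Derivation:
Step 1: in state A at pos 0, read 0 -> (A,0)->write 1,move R,goto B. Now: state=B, head=1, tape[-1..2]=0100 (head:   ^)
Step 2: in state B at pos 1, read 0 -> (B,0)->write 0,move R,goto D. Now: state=D, head=2, tape[-1..3]=01000 (head:    ^)
Step 3: in state D at pos 2, read 0 -> (D,0)->write 1,move L,goto A. Now: state=A, head=1, tape[-1..3]=01010 (head:   ^)
Step 4: in state A at pos 1, read 0 -> (A,0)->write 1,move R,goto B. Now: state=B, head=2, tape[-1..3]=01110 (head:    ^)
Step 5: in state B at pos 2, read 1 -> (B,1)->write 1,move L,goto B. Now: state=B, head=1, tape[-1..3]=01110 (head:   ^)
Step 6: in state B at pos 1, read 1 -> (B,1)->write 1,move L,goto B. Now: state=B, head=0, tape[-1..3]=01110 (head:  ^)
Step 7: in state B at pos 0, read 1 -> (B,1)->write 1,move L,goto B. Now: state=B, head=-1, tape[-2..3]=001110 (head:  ^)
Step 8: in state B at pos -1, read 0 -> (B,0)->write 0,move R,goto D. Now: state=D, head=0, tape[-2..3]=001110 (head:   ^)
Step 9: in state D at pos 0, read 1 -> (D,1)->write 0,move R,goto C. Now: state=C, head=1, tape[-2..3]=000110 (head:    ^)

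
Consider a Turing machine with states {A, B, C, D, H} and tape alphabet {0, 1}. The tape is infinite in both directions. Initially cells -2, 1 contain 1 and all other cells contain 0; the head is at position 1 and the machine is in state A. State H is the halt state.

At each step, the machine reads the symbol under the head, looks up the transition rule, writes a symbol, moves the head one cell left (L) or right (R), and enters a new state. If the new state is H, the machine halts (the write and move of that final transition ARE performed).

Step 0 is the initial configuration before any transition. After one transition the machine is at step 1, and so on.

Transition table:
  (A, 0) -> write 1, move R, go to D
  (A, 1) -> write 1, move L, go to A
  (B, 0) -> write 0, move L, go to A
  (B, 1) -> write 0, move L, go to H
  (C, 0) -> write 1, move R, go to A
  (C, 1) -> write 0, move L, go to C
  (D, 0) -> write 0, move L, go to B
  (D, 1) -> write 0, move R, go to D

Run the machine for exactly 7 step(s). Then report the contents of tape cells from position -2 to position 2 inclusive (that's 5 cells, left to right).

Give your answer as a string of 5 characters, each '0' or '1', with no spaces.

Step 1: in state A at pos 1, read 1 -> (A,1)->write 1,move L,goto A. Now: state=A, head=0, tape[-3..2]=010010 (head:    ^)
Step 2: in state A at pos 0, read 0 -> (A,0)->write 1,move R,goto D. Now: state=D, head=1, tape[-3..2]=010110 (head:     ^)
Step 3: in state D at pos 1, read 1 -> (D,1)->write 0,move R,goto D. Now: state=D, head=2, tape[-3..3]=0101000 (head:      ^)
Step 4: in state D at pos 2, read 0 -> (D,0)->write 0,move L,goto B. Now: state=B, head=1, tape[-3..3]=0101000 (head:     ^)
Step 5: in state B at pos 1, read 0 -> (B,0)->write 0,move L,goto A. Now: state=A, head=0, tape[-3..3]=0101000 (head:    ^)
Step 6: in state A at pos 0, read 1 -> (A,1)->write 1,move L,goto A. Now: state=A, head=-1, tape[-3..3]=0101000 (head:   ^)
Step 7: in state A at pos -1, read 0 -> (A,0)->write 1,move R,goto D. Now: state=D, head=0, tape[-3..3]=0111000 (head:    ^)

Answer: 11100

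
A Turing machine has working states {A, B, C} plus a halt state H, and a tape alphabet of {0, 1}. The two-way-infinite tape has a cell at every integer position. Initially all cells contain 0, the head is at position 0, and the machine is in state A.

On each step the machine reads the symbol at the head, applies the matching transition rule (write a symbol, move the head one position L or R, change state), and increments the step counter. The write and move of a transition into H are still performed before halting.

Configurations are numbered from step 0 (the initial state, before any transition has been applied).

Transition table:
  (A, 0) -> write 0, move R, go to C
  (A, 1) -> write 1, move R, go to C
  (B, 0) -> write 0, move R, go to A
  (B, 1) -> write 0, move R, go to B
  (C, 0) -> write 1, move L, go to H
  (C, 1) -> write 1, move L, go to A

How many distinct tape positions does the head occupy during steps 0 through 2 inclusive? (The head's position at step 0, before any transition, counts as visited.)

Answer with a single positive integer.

Answer: 2

Derivation:
Step 1: in state A at pos 0, read 0 -> (A,0)->write 0,move R,goto C. Now: state=C, head=1, tape[-1..2]=0000 (head:   ^)
Step 2: in state C at pos 1, read 0 -> (C,0)->write 1,move L,goto H. Now: state=H, head=0, tape[-1..2]=0010 (head:  ^)
Head positions at steps 0..2: starting at 0, distinct positions visited = {0, 1} -> 2 position(s)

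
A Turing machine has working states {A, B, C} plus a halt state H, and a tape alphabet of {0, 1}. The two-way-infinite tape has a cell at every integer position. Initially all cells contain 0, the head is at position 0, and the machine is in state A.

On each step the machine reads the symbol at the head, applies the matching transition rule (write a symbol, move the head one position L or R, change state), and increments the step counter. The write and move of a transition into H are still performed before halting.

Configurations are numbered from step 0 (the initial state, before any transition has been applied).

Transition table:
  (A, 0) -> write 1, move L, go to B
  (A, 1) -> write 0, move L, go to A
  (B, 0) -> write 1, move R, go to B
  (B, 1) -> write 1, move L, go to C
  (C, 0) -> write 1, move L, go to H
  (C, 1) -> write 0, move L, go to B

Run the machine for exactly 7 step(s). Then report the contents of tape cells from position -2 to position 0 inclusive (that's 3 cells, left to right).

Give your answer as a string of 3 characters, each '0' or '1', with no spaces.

Answer: 111

Derivation:
Step 1: in state A at pos 0, read 0 -> (A,0)->write 1,move L,goto B. Now: state=B, head=-1, tape[-2..1]=0010 (head:  ^)
Step 2: in state B at pos -1, read 0 -> (B,0)->write 1,move R,goto B. Now: state=B, head=0, tape[-2..1]=0110 (head:   ^)
Step 3: in state B at pos 0, read 1 -> (B,1)->write 1,move L,goto C. Now: state=C, head=-1, tape[-2..1]=0110 (head:  ^)
Step 4: in state C at pos -1, read 1 -> (C,1)->write 0,move L,goto B. Now: state=B, head=-2, tape[-3..1]=00010 (head:  ^)
Step 5: in state B at pos -2, read 0 -> (B,0)->write 1,move R,goto B. Now: state=B, head=-1, tape[-3..1]=01010 (head:   ^)
Step 6: in state B at pos -1, read 0 -> (B,0)->write 1,move R,goto B. Now: state=B, head=0, tape[-3..1]=01110 (head:    ^)
Step 7: in state B at pos 0, read 1 -> (B,1)->write 1,move L,goto C. Now: state=C, head=-1, tape[-3..1]=01110 (head:   ^)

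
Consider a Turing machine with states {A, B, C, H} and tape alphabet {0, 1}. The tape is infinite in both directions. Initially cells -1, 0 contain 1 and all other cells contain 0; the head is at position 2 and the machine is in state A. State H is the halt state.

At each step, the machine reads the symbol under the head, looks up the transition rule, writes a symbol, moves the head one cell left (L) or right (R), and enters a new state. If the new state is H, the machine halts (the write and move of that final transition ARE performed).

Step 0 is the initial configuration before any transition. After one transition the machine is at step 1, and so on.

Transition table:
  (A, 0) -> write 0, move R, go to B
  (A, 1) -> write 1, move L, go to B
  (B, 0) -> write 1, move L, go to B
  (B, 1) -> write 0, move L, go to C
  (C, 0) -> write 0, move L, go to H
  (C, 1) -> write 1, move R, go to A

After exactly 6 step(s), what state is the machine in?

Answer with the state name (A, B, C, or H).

Answer: A

Derivation:
Step 1: in state A at pos 2, read 0 -> (A,0)->write 0,move R,goto B. Now: state=B, head=3, tape[-2..4]=0110000 (head:      ^)
Step 2: in state B at pos 3, read 0 -> (B,0)->write 1,move L,goto B. Now: state=B, head=2, tape[-2..4]=0110010 (head:     ^)
Step 3: in state B at pos 2, read 0 -> (B,0)->write 1,move L,goto B. Now: state=B, head=1, tape[-2..4]=0110110 (head:    ^)
Step 4: in state B at pos 1, read 0 -> (B,0)->write 1,move L,goto B. Now: state=B, head=0, tape[-2..4]=0111110 (head:   ^)
Step 5: in state B at pos 0, read 1 -> (B,1)->write 0,move L,goto C. Now: state=C, head=-1, tape[-2..4]=0101110 (head:  ^)
Step 6: in state C at pos -1, read 1 -> (C,1)->write 1,move R,goto A. Now: state=A, head=0, tape[-2..4]=0101110 (head:   ^)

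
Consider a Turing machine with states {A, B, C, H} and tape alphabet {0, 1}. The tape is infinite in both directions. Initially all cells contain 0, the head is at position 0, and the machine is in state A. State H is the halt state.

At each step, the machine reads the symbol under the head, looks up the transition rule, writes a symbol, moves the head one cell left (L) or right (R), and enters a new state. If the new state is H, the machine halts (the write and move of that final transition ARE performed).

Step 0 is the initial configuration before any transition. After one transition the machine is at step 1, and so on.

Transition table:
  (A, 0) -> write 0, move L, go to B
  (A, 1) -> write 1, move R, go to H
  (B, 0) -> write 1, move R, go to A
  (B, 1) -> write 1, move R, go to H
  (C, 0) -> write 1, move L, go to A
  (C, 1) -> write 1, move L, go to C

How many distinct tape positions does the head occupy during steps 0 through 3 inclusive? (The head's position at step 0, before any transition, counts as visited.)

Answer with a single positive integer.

Answer: 2

Derivation:
Step 1: in state A at pos 0, read 0 -> (A,0)->write 0,move L,goto B. Now: state=B, head=-1, tape[-2..1]=0000 (head:  ^)
Step 2: in state B at pos -1, read 0 -> (B,0)->write 1,move R,goto A. Now: state=A, head=0, tape[-2..1]=0100 (head:   ^)
Step 3: in state A at pos 0, read 0 -> (A,0)->write 0,move L,goto B. Now: state=B, head=-1, tape[-2..1]=0100 (head:  ^)
Head positions at steps 0..3: starting at 0, distinct positions visited = {-1, 0} -> 2 position(s)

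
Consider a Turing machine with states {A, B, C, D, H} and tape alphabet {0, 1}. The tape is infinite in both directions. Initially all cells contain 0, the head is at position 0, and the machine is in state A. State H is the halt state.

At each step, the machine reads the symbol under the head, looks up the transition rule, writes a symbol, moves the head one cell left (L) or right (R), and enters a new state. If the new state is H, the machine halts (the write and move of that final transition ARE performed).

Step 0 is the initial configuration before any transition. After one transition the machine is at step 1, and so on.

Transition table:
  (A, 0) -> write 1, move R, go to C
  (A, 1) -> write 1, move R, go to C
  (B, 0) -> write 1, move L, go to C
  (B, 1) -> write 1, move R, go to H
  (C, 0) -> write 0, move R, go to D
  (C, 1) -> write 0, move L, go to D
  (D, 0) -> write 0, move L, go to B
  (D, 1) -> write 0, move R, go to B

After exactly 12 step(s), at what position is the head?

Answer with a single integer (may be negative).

Step 1: in state A at pos 0, read 0 -> (A,0)->write 1,move R,goto C. Now: state=C, head=1, tape[-1..2]=0100 (head:   ^)
Step 2: in state C at pos 1, read 0 -> (C,0)->write 0,move R,goto D. Now: state=D, head=2, tape[-1..3]=01000 (head:    ^)
Step 3: in state D at pos 2, read 0 -> (D,0)->write 0,move L,goto B. Now: state=B, head=1, tape[-1..3]=01000 (head:   ^)
Step 4: in state B at pos 1, read 0 -> (B,0)->write 1,move L,goto C. Now: state=C, head=0, tape[-1..3]=01100 (head:  ^)
Step 5: in state C at pos 0, read 1 -> (C,1)->write 0,move L,goto D. Now: state=D, head=-1, tape[-2..3]=000100 (head:  ^)
Step 6: in state D at pos -1, read 0 -> (D,0)->write 0,move L,goto B. Now: state=B, head=-2, tape[-3..3]=0000100 (head:  ^)
Step 7: in state B at pos -2, read 0 -> (B,0)->write 1,move L,goto C. Now: state=C, head=-3, tape[-4..3]=00100100 (head:  ^)
Step 8: in state C at pos -3, read 0 -> (C,0)->write 0,move R,goto D. Now: state=D, head=-2, tape[-4..3]=00100100 (head:   ^)
Step 9: in state D at pos -2, read 1 -> (D,1)->write 0,move R,goto B. Now: state=B, head=-1, tape[-4..3]=00000100 (head:    ^)
Step 10: in state B at pos -1, read 0 -> (B,0)->write 1,move L,goto C. Now: state=C, head=-2, tape[-4..3]=00010100 (head:   ^)
Step 11: in state C at pos -2, read 0 -> (C,0)->write 0,move R,goto D. Now: state=D, head=-1, tape[-4..3]=00010100 (head:    ^)
Step 12: in state D at pos -1, read 1 -> (D,1)->write 0,move R,goto B. Now: state=B, head=0, tape[-4..3]=00000100 (head:     ^)

Answer: 0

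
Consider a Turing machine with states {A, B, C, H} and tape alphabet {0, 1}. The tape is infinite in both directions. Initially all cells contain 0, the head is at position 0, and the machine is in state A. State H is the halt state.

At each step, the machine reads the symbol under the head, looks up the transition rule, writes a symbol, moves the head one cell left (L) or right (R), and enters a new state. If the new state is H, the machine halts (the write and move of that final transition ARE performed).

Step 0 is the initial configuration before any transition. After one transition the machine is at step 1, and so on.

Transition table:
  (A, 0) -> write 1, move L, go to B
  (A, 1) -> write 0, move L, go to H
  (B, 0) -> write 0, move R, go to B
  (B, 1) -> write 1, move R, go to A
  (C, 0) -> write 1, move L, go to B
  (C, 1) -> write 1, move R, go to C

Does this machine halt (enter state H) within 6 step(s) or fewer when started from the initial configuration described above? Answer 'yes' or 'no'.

Answer: yes

Derivation:
Step 1: in state A at pos 0, read 0 -> (A,0)->write 1,move L,goto B. Now: state=B, head=-1, tape[-2..1]=0010 (head:  ^)
Step 2: in state B at pos -1, read 0 -> (B,0)->write 0,move R,goto B. Now: state=B, head=0, tape[-2..1]=0010 (head:   ^)
Step 3: in state B at pos 0, read 1 -> (B,1)->write 1,move R,goto A. Now: state=A, head=1, tape[-2..2]=00100 (head:    ^)
Step 4: in state A at pos 1, read 0 -> (A,0)->write 1,move L,goto B. Now: state=B, head=0, tape[-2..2]=00110 (head:   ^)
Step 5: in state B at pos 0, read 1 -> (B,1)->write 1,move R,goto A. Now: state=A, head=1, tape[-2..2]=00110 (head:    ^)
Step 6: in state A at pos 1, read 1 -> (A,1)->write 0,move L,goto H. Now: state=H, head=0, tape[-2..2]=00100 (head:   ^)
State H reached at step 6; 6 <= 6 -> yes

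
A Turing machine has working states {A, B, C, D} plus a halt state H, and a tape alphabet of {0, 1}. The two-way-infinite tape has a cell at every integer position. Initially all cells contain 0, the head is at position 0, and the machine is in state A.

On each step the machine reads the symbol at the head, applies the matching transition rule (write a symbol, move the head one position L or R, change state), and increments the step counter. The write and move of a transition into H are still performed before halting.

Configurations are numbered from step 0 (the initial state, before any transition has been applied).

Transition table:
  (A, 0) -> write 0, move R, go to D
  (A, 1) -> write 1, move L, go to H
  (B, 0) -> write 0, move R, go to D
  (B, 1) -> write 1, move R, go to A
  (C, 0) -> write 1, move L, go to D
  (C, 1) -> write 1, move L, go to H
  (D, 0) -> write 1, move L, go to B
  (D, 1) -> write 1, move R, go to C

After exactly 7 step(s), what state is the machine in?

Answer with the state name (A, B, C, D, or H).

Step 1: in state A at pos 0, read 0 -> (A,0)->write 0,move R,goto D. Now: state=D, head=1, tape[-1..2]=0000 (head:   ^)
Step 2: in state D at pos 1, read 0 -> (D,0)->write 1,move L,goto B. Now: state=B, head=0, tape[-1..2]=0010 (head:  ^)
Step 3: in state B at pos 0, read 0 -> (B,0)->write 0,move R,goto D. Now: state=D, head=1, tape[-1..2]=0010 (head:   ^)
Step 4: in state D at pos 1, read 1 -> (D,1)->write 1,move R,goto C. Now: state=C, head=2, tape[-1..3]=00100 (head:    ^)
Step 5: in state C at pos 2, read 0 -> (C,0)->write 1,move L,goto D. Now: state=D, head=1, tape[-1..3]=00110 (head:   ^)
Step 6: in state D at pos 1, read 1 -> (D,1)->write 1,move R,goto C. Now: state=C, head=2, tape[-1..3]=00110 (head:    ^)
Step 7: in state C at pos 2, read 1 -> (C,1)->write 1,move L,goto H. Now: state=H, head=1, tape[-1..3]=00110 (head:   ^)

Answer: H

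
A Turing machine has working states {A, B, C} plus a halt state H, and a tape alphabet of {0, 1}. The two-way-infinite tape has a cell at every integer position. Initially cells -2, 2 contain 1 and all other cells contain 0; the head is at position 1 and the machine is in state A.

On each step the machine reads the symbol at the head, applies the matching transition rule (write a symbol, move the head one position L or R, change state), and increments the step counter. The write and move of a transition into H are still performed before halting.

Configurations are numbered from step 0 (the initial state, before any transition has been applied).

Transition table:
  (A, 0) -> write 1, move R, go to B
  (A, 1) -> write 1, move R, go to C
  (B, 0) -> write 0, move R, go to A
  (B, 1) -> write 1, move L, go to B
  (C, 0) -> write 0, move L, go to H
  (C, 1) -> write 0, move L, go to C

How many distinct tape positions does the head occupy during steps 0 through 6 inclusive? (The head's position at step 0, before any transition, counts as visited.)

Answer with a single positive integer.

Answer: 3

Derivation:
Step 1: in state A at pos 1, read 0 -> (A,0)->write 1,move R,goto B. Now: state=B, head=2, tape[-3..3]=0100110 (head:      ^)
Step 2: in state B at pos 2, read 1 -> (B,1)->write 1,move L,goto B. Now: state=B, head=1, tape[-3..3]=0100110 (head:     ^)
Step 3: in state B at pos 1, read 1 -> (B,1)->write 1,move L,goto B. Now: state=B, head=0, tape[-3..3]=0100110 (head:    ^)
Step 4: in state B at pos 0, read 0 -> (B,0)->write 0,move R,goto A. Now: state=A, head=1, tape[-3..3]=0100110 (head:     ^)
Step 5: in state A at pos 1, read 1 -> (A,1)->write 1,move R,goto C. Now: state=C, head=2, tape[-3..3]=0100110 (head:      ^)
Step 6: in state C at pos 2, read 1 -> (C,1)->write 0,move L,goto C. Now: state=C, head=1, tape[-3..3]=0100100 (head:     ^)
Head positions at steps 0..6: starting at 1, distinct positions visited = {0, 1, 2} -> 3 position(s)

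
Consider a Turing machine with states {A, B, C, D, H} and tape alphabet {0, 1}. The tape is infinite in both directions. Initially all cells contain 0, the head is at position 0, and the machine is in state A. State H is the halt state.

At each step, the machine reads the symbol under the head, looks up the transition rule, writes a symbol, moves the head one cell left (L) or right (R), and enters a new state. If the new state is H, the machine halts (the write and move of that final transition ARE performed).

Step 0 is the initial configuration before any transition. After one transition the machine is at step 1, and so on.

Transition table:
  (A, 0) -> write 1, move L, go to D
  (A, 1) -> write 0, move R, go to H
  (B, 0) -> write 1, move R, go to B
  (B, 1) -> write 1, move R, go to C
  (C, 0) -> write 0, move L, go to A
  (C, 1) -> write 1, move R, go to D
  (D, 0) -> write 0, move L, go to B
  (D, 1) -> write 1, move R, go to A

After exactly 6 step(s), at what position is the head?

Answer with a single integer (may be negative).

Answer: 0

Derivation:
Step 1: in state A at pos 0, read 0 -> (A,0)->write 1,move L,goto D. Now: state=D, head=-1, tape[-2..1]=0010 (head:  ^)
Step 2: in state D at pos -1, read 0 -> (D,0)->write 0,move L,goto B. Now: state=B, head=-2, tape[-3..1]=00010 (head:  ^)
Step 3: in state B at pos -2, read 0 -> (B,0)->write 1,move R,goto B. Now: state=B, head=-1, tape[-3..1]=01010 (head:   ^)
Step 4: in state B at pos -1, read 0 -> (B,0)->write 1,move R,goto B. Now: state=B, head=0, tape[-3..1]=01110 (head:    ^)
Step 5: in state B at pos 0, read 1 -> (B,1)->write 1,move R,goto C. Now: state=C, head=1, tape[-3..2]=011100 (head:     ^)
Step 6: in state C at pos 1, read 0 -> (C,0)->write 0,move L,goto A. Now: state=A, head=0, tape[-3..2]=011100 (head:    ^)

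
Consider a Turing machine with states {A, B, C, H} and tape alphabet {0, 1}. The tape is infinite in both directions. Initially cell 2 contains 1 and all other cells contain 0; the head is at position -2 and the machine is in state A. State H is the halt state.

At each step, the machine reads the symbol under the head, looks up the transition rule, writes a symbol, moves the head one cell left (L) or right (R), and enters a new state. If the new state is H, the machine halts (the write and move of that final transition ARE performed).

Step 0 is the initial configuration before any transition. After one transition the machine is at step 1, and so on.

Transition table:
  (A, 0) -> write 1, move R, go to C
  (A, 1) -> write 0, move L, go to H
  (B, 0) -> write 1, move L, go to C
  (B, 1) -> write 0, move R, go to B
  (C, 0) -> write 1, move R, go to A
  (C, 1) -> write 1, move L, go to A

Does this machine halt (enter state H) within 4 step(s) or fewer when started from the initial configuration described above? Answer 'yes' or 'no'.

Step 1: in state A at pos -2, read 0 -> (A,0)->write 1,move R,goto C. Now: state=C, head=-1, tape[-3..3]=0100010 (head:   ^)
Step 2: in state C at pos -1, read 0 -> (C,0)->write 1,move R,goto A. Now: state=A, head=0, tape[-3..3]=0110010 (head:    ^)
Step 3: in state A at pos 0, read 0 -> (A,0)->write 1,move R,goto C. Now: state=C, head=1, tape[-3..3]=0111010 (head:     ^)
Step 4: in state C at pos 1, read 0 -> (C,0)->write 1,move R,goto A. Now: state=A, head=2, tape[-3..3]=0111110 (head:      ^)
After 4 step(s): state = A (not H) -> not halted within 4 -> no

Answer: no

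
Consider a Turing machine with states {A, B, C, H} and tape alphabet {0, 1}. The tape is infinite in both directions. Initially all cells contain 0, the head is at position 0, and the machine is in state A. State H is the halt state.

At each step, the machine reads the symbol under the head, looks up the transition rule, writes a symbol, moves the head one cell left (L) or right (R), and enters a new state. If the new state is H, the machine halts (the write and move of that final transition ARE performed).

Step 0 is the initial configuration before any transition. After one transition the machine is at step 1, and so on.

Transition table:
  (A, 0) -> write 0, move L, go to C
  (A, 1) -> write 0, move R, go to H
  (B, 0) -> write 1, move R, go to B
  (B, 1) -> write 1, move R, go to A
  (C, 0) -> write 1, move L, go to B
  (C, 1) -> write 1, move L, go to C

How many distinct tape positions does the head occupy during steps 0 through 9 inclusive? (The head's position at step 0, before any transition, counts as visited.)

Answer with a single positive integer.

Answer: 5

Derivation:
Step 1: in state A at pos 0, read 0 -> (A,0)->write 0,move L,goto C. Now: state=C, head=-1, tape[-2..1]=0000 (head:  ^)
Step 2: in state C at pos -1, read 0 -> (C,0)->write 1,move L,goto B. Now: state=B, head=-2, tape[-3..1]=00100 (head:  ^)
Step 3: in state B at pos -2, read 0 -> (B,0)->write 1,move R,goto B. Now: state=B, head=-1, tape[-3..1]=01100 (head:   ^)
Step 4: in state B at pos -1, read 1 -> (B,1)->write 1,move R,goto A. Now: state=A, head=0, tape[-3..1]=01100 (head:    ^)
Step 5: in state A at pos 0, read 0 -> (A,0)->write 0,move L,goto C. Now: state=C, head=-1, tape[-3..1]=01100 (head:   ^)
Step 6: in state C at pos -1, read 1 -> (C,1)->write 1,move L,goto C. Now: state=C, head=-2, tape[-3..1]=01100 (head:  ^)
Step 7: in state C at pos -2, read 1 -> (C,1)->write 1,move L,goto C. Now: state=C, head=-3, tape[-4..1]=001100 (head:  ^)
Step 8: in state C at pos -3, read 0 -> (C,0)->write 1,move L,goto B. Now: state=B, head=-4, tape[-5..1]=0011100 (head:  ^)
Step 9: in state B at pos -4, read 0 -> (B,0)->write 1,move R,goto B. Now: state=B, head=-3, tape[-5..1]=0111100 (head:   ^)
Head positions at steps 0..9: starting at 0, distinct positions visited = {-4, -3, -2, -1, 0} -> 5 position(s)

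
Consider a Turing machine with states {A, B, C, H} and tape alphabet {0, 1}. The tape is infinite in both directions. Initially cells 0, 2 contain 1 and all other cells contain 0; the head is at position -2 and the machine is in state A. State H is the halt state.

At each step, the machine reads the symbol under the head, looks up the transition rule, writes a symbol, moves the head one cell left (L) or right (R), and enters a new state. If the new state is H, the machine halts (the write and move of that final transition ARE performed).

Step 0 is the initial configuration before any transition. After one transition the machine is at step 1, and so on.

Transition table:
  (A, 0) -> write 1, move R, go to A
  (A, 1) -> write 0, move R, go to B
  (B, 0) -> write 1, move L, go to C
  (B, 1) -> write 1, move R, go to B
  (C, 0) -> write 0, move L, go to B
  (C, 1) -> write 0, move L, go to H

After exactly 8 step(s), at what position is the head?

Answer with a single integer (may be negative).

Step 1: in state A at pos -2, read 0 -> (A,0)->write 1,move R,goto A. Now: state=A, head=-1, tape[-3..3]=0101010 (head:   ^)
Step 2: in state A at pos -1, read 0 -> (A,0)->write 1,move R,goto A. Now: state=A, head=0, tape[-3..3]=0111010 (head:    ^)
Step 3: in state A at pos 0, read 1 -> (A,1)->write 0,move R,goto B. Now: state=B, head=1, tape[-3..3]=0110010 (head:     ^)
Step 4: in state B at pos 1, read 0 -> (B,0)->write 1,move L,goto C. Now: state=C, head=0, tape[-3..3]=0110110 (head:    ^)
Step 5: in state C at pos 0, read 0 -> (C,0)->write 0,move L,goto B. Now: state=B, head=-1, tape[-3..3]=0110110 (head:   ^)
Step 6: in state B at pos -1, read 1 -> (B,1)->write 1,move R,goto B. Now: state=B, head=0, tape[-3..3]=0110110 (head:    ^)
Step 7: in state B at pos 0, read 0 -> (B,0)->write 1,move L,goto C. Now: state=C, head=-1, tape[-3..3]=0111110 (head:   ^)
Step 8: in state C at pos -1, read 1 -> (C,1)->write 0,move L,goto H. Now: state=H, head=-2, tape[-3..3]=0101110 (head:  ^)

Answer: -2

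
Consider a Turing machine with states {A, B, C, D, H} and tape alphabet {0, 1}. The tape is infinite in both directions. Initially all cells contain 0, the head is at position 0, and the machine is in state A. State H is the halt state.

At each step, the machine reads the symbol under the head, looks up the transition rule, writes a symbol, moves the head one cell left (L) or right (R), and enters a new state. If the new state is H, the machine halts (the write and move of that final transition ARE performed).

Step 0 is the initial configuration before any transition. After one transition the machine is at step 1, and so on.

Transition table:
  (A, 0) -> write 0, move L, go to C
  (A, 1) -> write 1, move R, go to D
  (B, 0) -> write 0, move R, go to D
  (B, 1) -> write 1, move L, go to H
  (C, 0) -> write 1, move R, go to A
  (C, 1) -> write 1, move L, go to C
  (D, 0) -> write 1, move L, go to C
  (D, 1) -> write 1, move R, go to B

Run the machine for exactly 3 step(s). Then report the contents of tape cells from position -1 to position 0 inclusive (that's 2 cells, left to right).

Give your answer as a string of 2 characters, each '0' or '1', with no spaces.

Step 1: in state A at pos 0, read 0 -> (A,0)->write 0,move L,goto C. Now: state=C, head=-1, tape[-2..1]=0000 (head:  ^)
Step 2: in state C at pos -1, read 0 -> (C,0)->write 1,move R,goto A. Now: state=A, head=0, tape[-2..1]=0100 (head:   ^)
Step 3: in state A at pos 0, read 0 -> (A,0)->write 0,move L,goto C. Now: state=C, head=-1, tape[-2..1]=0100 (head:  ^)

Answer: 10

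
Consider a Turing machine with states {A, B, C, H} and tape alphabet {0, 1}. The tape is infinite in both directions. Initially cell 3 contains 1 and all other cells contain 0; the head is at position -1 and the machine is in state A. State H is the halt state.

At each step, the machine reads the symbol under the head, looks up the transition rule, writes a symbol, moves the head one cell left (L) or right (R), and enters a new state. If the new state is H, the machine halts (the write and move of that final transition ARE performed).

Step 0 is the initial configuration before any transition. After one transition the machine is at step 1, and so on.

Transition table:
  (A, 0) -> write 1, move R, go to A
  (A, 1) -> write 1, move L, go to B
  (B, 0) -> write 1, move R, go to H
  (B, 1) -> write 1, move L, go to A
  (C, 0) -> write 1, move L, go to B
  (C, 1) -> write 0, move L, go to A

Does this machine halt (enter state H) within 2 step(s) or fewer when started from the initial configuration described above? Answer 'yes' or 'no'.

Step 1: in state A at pos -1, read 0 -> (A,0)->write 1,move R,goto A. Now: state=A, head=0, tape[-2..4]=0100010 (head:   ^)
Step 2: in state A at pos 0, read 0 -> (A,0)->write 1,move R,goto A. Now: state=A, head=1, tape[-2..4]=0110010 (head:    ^)
After 2 step(s): state = A (not H) -> not halted within 2 -> no

Answer: no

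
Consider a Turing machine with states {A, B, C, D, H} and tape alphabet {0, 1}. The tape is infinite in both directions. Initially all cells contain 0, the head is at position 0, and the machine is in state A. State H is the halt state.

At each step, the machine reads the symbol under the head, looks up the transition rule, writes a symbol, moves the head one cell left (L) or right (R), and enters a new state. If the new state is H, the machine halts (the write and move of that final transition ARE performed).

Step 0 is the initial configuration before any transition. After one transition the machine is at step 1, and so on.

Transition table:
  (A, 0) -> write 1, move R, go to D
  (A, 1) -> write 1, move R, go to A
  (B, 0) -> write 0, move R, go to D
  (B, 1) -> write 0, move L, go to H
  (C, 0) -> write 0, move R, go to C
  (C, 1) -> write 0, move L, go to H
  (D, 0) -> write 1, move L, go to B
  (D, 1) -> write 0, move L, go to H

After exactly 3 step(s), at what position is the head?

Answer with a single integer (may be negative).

Answer: -1

Derivation:
Step 1: in state A at pos 0, read 0 -> (A,0)->write 1,move R,goto D. Now: state=D, head=1, tape[-1..2]=0100 (head:   ^)
Step 2: in state D at pos 1, read 0 -> (D,0)->write 1,move L,goto B. Now: state=B, head=0, tape[-1..2]=0110 (head:  ^)
Step 3: in state B at pos 0, read 1 -> (B,1)->write 0,move L,goto H. Now: state=H, head=-1, tape[-2..2]=00010 (head:  ^)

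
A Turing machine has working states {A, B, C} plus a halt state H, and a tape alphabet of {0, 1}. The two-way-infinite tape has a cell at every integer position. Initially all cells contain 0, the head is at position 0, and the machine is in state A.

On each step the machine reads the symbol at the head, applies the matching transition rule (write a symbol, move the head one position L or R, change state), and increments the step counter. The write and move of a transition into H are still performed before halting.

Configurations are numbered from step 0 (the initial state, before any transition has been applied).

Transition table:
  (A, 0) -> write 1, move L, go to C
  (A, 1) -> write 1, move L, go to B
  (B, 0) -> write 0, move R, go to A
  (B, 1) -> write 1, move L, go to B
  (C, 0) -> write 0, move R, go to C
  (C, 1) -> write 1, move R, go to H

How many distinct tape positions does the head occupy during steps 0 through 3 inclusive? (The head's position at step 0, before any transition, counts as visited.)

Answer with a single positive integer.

Step 1: in state A at pos 0, read 0 -> (A,0)->write 1,move L,goto C. Now: state=C, head=-1, tape[-2..1]=0010 (head:  ^)
Step 2: in state C at pos -1, read 0 -> (C,0)->write 0,move R,goto C. Now: state=C, head=0, tape[-2..1]=0010 (head:   ^)
Step 3: in state C at pos 0, read 1 -> (C,1)->write 1,move R,goto H. Now: state=H, head=1, tape[-2..2]=00100 (head:    ^)
Head positions at steps 0..3: starting at 0, distinct positions visited = {-1, 0, 1} -> 3 position(s)

Answer: 3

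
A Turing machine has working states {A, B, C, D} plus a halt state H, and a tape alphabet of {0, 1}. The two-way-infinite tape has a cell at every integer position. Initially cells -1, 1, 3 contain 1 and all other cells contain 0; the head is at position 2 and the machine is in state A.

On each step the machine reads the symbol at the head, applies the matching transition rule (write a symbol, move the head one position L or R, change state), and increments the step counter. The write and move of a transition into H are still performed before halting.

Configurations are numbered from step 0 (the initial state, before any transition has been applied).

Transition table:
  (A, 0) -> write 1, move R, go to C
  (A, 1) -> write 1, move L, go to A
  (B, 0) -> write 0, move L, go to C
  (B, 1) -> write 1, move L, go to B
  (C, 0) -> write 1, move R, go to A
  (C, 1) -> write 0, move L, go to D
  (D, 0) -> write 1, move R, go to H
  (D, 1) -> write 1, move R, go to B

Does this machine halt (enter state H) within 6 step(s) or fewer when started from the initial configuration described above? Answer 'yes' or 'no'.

Step 1: in state A at pos 2, read 0 -> (A,0)->write 1,move R,goto C. Now: state=C, head=3, tape[-2..4]=0101110 (head:      ^)
Step 2: in state C at pos 3, read 1 -> (C,1)->write 0,move L,goto D. Now: state=D, head=2, tape[-2..4]=0101100 (head:     ^)
Step 3: in state D at pos 2, read 1 -> (D,1)->write 1,move R,goto B. Now: state=B, head=3, tape[-2..4]=0101100 (head:      ^)
Step 4: in state B at pos 3, read 0 -> (B,0)->write 0,move L,goto C. Now: state=C, head=2, tape[-2..4]=0101100 (head:     ^)
Step 5: in state C at pos 2, read 1 -> (C,1)->write 0,move L,goto D. Now: state=D, head=1, tape[-2..4]=0101000 (head:    ^)
Step 6: in state D at pos 1, read 1 -> (D,1)->write 1,move R,goto B. Now: state=B, head=2, tape[-2..4]=0101000 (head:     ^)
After 6 step(s): state = B (not H) -> not halted within 6 -> no

Answer: no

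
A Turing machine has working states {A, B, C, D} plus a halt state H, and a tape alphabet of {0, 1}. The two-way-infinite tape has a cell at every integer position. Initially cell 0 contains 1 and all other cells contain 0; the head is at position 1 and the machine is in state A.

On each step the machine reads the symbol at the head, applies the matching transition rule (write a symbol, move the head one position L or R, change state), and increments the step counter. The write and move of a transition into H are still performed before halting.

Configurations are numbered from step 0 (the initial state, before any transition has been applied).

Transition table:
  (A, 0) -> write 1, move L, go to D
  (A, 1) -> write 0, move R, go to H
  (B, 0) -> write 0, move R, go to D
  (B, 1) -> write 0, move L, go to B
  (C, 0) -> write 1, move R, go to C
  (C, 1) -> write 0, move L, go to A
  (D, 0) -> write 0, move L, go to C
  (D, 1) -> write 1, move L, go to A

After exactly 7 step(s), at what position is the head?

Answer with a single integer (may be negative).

Answer: -2

Derivation:
Step 1: in state A at pos 1, read 0 -> (A,0)->write 1,move L,goto D. Now: state=D, head=0, tape[-1..2]=0110 (head:  ^)
Step 2: in state D at pos 0, read 1 -> (D,1)->write 1,move L,goto A. Now: state=A, head=-1, tape[-2..2]=00110 (head:  ^)
Step 3: in state A at pos -1, read 0 -> (A,0)->write 1,move L,goto D. Now: state=D, head=-2, tape[-3..2]=001110 (head:  ^)
Step 4: in state D at pos -2, read 0 -> (D,0)->write 0,move L,goto C. Now: state=C, head=-3, tape[-4..2]=0001110 (head:  ^)
Step 5: in state C at pos -3, read 0 -> (C,0)->write 1,move R,goto C. Now: state=C, head=-2, tape[-4..2]=0101110 (head:   ^)
Step 6: in state C at pos -2, read 0 -> (C,0)->write 1,move R,goto C. Now: state=C, head=-1, tape[-4..2]=0111110 (head:    ^)
Step 7: in state C at pos -1, read 1 -> (C,1)->write 0,move L,goto A. Now: state=A, head=-2, tape[-4..2]=0110110 (head:   ^)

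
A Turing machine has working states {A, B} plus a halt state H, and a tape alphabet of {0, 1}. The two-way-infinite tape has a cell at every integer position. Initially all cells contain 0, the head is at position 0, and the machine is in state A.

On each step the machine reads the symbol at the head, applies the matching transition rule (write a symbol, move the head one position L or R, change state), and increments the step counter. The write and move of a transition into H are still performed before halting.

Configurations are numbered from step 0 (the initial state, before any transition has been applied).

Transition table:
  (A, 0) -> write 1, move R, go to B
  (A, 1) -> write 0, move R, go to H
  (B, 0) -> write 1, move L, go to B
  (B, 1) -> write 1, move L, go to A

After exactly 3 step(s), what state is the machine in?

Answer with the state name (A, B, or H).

Step 1: in state A at pos 0, read 0 -> (A,0)->write 1,move R,goto B. Now: state=B, head=1, tape[-1..2]=0100 (head:   ^)
Step 2: in state B at pos 1, read 0 -> (B,0)->write 1,move L,goto B. Now: state=B, head=0, tape[-1..2]=0110 (head:  ^)
Step 3: in state B at pos 0, read 1 -> (B,1)->write 1,move L,goto A. Now: state=A, head=-1, tape[-2..2]=00110 (head:  ^)

Answer: A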